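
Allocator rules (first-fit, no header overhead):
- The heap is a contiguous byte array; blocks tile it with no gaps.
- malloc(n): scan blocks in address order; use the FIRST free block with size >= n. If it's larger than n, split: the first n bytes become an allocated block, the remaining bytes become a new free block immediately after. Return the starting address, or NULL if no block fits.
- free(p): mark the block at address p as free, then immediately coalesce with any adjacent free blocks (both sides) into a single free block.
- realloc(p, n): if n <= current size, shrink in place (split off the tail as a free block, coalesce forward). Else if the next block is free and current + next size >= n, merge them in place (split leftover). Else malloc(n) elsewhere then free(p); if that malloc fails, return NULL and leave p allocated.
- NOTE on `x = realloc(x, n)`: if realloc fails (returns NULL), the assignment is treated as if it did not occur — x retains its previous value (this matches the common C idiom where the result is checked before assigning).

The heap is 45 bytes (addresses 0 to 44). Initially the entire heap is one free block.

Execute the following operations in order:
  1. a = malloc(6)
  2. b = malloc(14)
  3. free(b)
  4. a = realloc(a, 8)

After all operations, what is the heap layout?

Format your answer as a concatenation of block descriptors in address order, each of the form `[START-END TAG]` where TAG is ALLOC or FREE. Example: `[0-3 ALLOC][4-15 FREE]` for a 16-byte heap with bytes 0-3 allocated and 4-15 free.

Op 1: a = malloc(6) -> a = 0; heap: [0-5 ALLOC][6-44 FREE]
Op 2: b = malloc(14) -> b = 6; heap: [0-5 ALLOC][6-19 ALLOC][20-44 FREE]
Op 3: free(b) -> (freed b); heap: [0-5 ALLOC][6-44 FREE]
Op 4: a = realloc(a, 8) -> a = 0; heap: [0-7 ALLOC][8-44 FREE]

Answer: [0-7 ALLOC][8-44 FREE]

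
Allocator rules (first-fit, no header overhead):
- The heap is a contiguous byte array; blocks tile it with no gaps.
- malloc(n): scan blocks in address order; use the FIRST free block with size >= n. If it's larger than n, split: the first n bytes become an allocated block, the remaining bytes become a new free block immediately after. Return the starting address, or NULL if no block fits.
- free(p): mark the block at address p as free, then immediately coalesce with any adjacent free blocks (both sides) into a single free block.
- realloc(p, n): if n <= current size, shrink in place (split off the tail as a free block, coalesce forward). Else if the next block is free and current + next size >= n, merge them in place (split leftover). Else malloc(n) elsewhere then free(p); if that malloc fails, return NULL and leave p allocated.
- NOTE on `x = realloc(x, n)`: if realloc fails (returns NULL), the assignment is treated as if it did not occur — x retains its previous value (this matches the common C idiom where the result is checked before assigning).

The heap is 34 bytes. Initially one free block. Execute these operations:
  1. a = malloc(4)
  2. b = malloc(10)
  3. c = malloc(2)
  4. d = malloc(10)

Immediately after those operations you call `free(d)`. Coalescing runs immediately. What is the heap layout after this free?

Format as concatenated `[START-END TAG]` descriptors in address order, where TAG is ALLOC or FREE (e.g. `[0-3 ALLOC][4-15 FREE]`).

Op 1: a = malloc(4) -> a = 0; heap: [0-3 ALLOC][4-33 FREE]
Op 2: b = malloc(10) -> b = 4; heap: [0-3 ALLOC][4-13 ALLOC][14-33 FREE]
Op 3: c = malloc(2) -> c = 14; heap: [0-3 ALLOC][4-13 ALLOC][14-15 ALLOC][16-33 FREE]
Op 4: d = malloc(10) -> d = 16; heap: [0-3 ALLOC][4-13 ALLOC][14-15 ALLOC][16-25 ALLOC][26-33 FREE]
free(d): d = 16 -> block [16-25 ALLOC]; mark free, coalesce with adjacent free neighbors -> [0-3 ALLOC][4-13 ALLOC][14-15 ALLOC][16-33 FREE]

Answer: [0-3 ALLOC][4-13 ALLOC][14-15 ALLOC][16-33 FREE]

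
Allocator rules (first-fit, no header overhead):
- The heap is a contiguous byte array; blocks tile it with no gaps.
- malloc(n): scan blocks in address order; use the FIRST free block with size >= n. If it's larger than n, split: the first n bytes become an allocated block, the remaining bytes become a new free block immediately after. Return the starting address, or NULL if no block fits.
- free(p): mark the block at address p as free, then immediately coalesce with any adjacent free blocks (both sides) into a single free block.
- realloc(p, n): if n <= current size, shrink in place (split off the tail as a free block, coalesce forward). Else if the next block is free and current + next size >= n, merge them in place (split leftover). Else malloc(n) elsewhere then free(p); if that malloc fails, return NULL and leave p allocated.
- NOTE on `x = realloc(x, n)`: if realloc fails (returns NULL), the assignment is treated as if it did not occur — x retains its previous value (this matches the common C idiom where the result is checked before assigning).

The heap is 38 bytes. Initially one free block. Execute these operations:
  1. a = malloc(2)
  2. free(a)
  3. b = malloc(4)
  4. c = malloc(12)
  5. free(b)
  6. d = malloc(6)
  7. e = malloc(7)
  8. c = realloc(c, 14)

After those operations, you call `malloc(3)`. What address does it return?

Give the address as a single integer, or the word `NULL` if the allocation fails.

Op 1: a = malloc(2) -> a = 0; heap: [0-1 ALLOC][2-37 FREE]
Op 2: free(a) -> (freed a); heap: [0-37 FREE]
Op 3: b = malloc(4) -> b = 0; heap: [0-3 ALLOC][4-37 FREE]
Op 4: c = malloc(12) -> c = 4; heap: [0-3 ALLOC][4-15 ALLOC][16-37 FREE]
Op 5: free(b) -> (freed b); heap: [0-3 FREE][4-15 ALLOC][16-37 FREE]
Op 6: d = malloc(6) -> d = 16; heap: [0-3 FREE][4-15 ALLOC][16-21 ALLOC][22-37 FREE]
Op 7: e = malloc(7) -> e = 22; heap: [0-3 FREE][4-15 ALLOC][16-21 ALLOC][22-28 ALLOC][29-37 FREE]
Op 8: c = realloc(c, 14) -> NULL (c unchanged); heap: [0-3 FREE][4-15 ALLOC][16-21 ALLOC][22-28 ALLOC][29-37 FREE]
malloc(3): first-fit scan over [0-3 FREE][4-15 ALLOC][16-21 ALLOC][22-28 ALLOC][29-37 FREE] -> 0

Answer: 0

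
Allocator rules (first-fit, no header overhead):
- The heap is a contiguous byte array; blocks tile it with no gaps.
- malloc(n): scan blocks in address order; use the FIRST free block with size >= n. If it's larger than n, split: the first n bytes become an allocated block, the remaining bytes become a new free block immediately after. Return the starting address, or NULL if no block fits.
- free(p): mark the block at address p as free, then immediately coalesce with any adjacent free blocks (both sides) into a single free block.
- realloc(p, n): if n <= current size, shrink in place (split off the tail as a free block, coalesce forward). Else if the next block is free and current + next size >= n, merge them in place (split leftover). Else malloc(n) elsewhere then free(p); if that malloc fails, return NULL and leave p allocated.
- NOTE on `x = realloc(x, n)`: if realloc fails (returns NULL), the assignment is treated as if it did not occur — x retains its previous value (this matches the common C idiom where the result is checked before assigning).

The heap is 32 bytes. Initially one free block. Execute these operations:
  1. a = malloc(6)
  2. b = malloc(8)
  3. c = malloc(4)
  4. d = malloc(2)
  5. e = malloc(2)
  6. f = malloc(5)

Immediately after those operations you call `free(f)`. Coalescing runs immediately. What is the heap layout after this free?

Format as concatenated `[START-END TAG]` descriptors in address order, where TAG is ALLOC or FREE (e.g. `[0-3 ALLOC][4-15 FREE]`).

Op 1: a = malloc(6) -> a = 0; heap: [0-5 ALLOC][6-31 FREE]
Op 2: b = malloc(8) -> b = 6; heap: [0-5 ALLOC][6-13 ALLOC][14-31 FREE]
Op 3: c = malloc(4) -> c = 14; heap: [0-5 ALLOC][6-13 ALLOC][14-17 ALLOC][18-31 FREE]
Op 4: d = malloc(2) -> d = 18; heap: [0-5 ALLOC][6-13 ALLOC][14-17 ALLOC][18-19 ALLOC][20-31 FREE]
Op 5: e = malloc(2) -> e = 20; heap: [0-5 ALLOC][6-13 ALLOC][14-17 ALLOC][18-19 ALLOC][20-21 ALLOC][22-31 FREE]
Op 6: f = malloc(5) -> f = 22; heap: [0-5 ALLOC][6-13 ALLOC][14-17 ALLOC][18-19 ALLOC][20-21 ALLOC][22-26 ALLOC][27-31 FREE]
free(f): f = 22 -> block [22-26 ALLOC]; mark free, coalesce with adjacent free neighbors -> [0-5 ALLOC][6-13 ALLOC][14-17 ALLOC][18-19 ALLOC][20-21 ALLOC][22-31 FREE]

Answer: [0-5 ALLOC][6-13 ALLOC][14-17 ALLOC][18-19 ALLOC][20-21 ALLOC][22-31 FREE]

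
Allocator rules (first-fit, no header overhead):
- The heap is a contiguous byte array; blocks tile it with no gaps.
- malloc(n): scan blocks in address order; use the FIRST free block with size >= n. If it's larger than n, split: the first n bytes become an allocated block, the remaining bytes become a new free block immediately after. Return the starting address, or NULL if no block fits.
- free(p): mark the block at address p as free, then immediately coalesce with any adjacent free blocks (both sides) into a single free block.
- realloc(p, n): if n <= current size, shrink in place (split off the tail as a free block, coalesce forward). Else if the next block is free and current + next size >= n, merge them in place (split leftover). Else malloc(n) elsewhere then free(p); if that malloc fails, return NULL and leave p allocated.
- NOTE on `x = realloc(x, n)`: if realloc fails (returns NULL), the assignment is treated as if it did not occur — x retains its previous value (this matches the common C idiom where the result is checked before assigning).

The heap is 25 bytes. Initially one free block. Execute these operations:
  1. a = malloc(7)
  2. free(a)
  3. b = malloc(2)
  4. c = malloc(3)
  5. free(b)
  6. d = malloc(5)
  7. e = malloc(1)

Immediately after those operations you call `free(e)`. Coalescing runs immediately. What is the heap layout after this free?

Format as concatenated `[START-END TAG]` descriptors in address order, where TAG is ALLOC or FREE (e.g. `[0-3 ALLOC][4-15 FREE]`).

Op 1: a = malloc(7) -> a = 0; heap: [0-6 ALLOC][7-24 FREE]
Op 2: free(a) -> (freed a); heap: [0-24 FREE]
Op 3: b = malloc(2) -> b = 0; heap: [0-1 ALLOC][2-24 FREE]
Op 4: c = malloc(3) -> c = 2; heap: [0-1 ALLOC][2-4 ALLOC][5-24 FREE]
Op 5: free(b) -> (freed b); heap: [0-1 FREE][2-4 ALLOC][5-24 FREE]
Op 6: d = malloc(5) -> d = 5; heap: [0-1 FREE][2-4 ALLOC][5-9 ALLOC][10-24 FREE]
Op 7: e = malloc(1) -> e = 0; heap: [0-0 ALLOC][1-1 FREE][2-4 ALLOC][5-9 ALLOC][10-24 FREE]
free(e): e = 0 -> block [0-0 ALLOC]; mark free, coalesce with adjacent free neighbors -> [0-1 FREE][2-4 ALLOC][5-9 ALLOC][10-24 FREE]

Answer: [0-1 FREE][2-4 ALLOC][5-9 ALLOC][10-24 FREE]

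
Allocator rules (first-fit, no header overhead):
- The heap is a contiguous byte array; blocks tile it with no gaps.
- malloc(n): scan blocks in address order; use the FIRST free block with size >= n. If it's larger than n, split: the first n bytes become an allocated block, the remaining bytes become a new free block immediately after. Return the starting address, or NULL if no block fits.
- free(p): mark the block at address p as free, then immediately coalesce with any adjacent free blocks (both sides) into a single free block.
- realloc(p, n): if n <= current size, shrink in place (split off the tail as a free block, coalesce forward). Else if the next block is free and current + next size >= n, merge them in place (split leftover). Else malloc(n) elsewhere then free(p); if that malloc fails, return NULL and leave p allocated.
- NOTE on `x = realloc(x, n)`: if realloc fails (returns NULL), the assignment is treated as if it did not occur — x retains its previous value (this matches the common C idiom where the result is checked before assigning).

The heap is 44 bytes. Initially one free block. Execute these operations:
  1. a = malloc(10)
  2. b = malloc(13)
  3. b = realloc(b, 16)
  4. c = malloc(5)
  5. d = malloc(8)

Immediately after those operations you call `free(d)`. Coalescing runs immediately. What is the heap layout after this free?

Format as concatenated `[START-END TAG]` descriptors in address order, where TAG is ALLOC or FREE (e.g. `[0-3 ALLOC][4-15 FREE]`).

Op 1: a = malloc(10) -> a = 0; heap: [0-9 ALLOC][10-43 FREE]
Op 2: b = malloc(13) -> b = 10; heap: [0-9 ALLOC][10-22 ALLOC][23-43 FREE]
Op 3: b = realloc(b, 16) -> b = 10; heap: [0-9 ALLOC][10-25 ALLOC][26-43 FREE]
Op 4: c = malloc(5) -> c = 26; heap: [0-9 ALLOC][10-25 ALLOC][26-30 ALLOC][31-43 FREE]
Op 5: d = malloc(8) -> d = 31; heap: [0-9 ALLOC][10-25 ALLOC][26-30 ALLOC][31-38 ALLOC][39-43 FREE]
free(d): d = 31 -> block [31-38 ALLOC]; mark free, coalesce with adjacent free neighbors -> [0-9 ALLOC][10-25 ALLOC][26-30 ALLOC][31-43 FREE]

Answer: [0-9 ALLOC][10-25 ALLOC][26-30 ALLOC][31-43 FREE]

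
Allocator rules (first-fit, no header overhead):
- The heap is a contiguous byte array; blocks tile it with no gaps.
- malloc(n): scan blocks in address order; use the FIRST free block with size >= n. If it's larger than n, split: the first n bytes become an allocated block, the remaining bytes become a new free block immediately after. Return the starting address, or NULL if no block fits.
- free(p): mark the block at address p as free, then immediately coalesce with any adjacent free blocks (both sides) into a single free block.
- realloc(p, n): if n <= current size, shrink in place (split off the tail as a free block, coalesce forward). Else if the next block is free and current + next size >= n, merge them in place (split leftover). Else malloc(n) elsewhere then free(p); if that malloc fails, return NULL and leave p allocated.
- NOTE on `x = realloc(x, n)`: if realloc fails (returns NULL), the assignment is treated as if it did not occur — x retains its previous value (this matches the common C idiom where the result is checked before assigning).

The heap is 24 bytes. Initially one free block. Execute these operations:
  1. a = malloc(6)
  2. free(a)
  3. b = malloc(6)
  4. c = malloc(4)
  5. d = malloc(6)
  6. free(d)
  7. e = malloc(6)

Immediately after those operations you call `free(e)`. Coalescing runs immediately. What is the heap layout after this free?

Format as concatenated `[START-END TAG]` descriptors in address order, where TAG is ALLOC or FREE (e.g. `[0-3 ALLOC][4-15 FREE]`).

Answer: [0-5 ALLOC][6-9 ALLOC][10-23 FREE]

Derivation:
Op 1: a = malloc(6) -> a = 0; heap: [0-5 ALLOC][6-23 FREE]
Op 2: free(a) -> (freed a); heap: [0-23 FREE]
Op 3: b = malloc(6) -> b = 0; heap: [0-5 ALLOC][6-23 FREE]
Op 4: c = malloc(4) -> c = 6; heap: [0-5 ALLOC][6-9 ALLOC][10-23 FREE]
Op 5: d = malloc(6) -> d = 10; heap: [0-5 ALLOC][6-9 ALLOC][10-15 ALLOC][16-23 FREE]
Op 6: free(d) -> (freed d); heap: [0-5 ALLOC][6-9 ALLOC][10-23 FREE]
Op 7: e = malloc(6) -> e = 10; heap: [0-5 ALLOC][6-9 ALLOC][10-15 ALLOC][16-23 FREE]
free(e): e = 10 -> block [10-15 ALLOC]; mark free, coalesce with adjacent free neighbors -> [0-5 ALLOC][6-9 ALLOC][10-23 FREE]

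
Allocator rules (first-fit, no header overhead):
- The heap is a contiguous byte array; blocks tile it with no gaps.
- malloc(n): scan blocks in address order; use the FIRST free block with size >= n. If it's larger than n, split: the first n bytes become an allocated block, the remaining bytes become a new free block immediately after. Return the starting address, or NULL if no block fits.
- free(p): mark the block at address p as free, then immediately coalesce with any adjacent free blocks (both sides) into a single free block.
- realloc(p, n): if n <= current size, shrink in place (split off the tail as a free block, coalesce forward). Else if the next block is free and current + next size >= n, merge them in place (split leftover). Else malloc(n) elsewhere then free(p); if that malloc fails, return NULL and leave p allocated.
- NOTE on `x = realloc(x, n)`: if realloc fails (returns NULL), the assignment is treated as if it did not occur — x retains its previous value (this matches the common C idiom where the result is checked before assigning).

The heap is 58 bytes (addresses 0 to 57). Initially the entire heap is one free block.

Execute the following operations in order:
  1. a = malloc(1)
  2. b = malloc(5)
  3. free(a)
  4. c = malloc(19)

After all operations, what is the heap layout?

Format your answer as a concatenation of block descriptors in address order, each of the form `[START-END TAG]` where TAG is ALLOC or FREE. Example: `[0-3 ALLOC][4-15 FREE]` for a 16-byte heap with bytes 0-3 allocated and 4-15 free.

Op 1: a = malloc(1) -> a = 0; heap: [0-0 ALLOC][1-57 FREE]
Op 2: b = malloc(5) -> b = 1; heap: [0-0 ALLOC][1-5 ALLOC][6-57 FREE]
Op 3: free(a) -> (freed a); heap: [0-0 FREE][1-5 ALLOC][6-57 FREE]
Op 4: c = malloc(19) -> c = 6; heap: [0-0 FREE][1-5 ALLOC][6-24 ALLOC][25-57 FREE]

Answer: [0-0 FREE][1-5 ALLOC][6-24 ALLOC][25-57 FREE]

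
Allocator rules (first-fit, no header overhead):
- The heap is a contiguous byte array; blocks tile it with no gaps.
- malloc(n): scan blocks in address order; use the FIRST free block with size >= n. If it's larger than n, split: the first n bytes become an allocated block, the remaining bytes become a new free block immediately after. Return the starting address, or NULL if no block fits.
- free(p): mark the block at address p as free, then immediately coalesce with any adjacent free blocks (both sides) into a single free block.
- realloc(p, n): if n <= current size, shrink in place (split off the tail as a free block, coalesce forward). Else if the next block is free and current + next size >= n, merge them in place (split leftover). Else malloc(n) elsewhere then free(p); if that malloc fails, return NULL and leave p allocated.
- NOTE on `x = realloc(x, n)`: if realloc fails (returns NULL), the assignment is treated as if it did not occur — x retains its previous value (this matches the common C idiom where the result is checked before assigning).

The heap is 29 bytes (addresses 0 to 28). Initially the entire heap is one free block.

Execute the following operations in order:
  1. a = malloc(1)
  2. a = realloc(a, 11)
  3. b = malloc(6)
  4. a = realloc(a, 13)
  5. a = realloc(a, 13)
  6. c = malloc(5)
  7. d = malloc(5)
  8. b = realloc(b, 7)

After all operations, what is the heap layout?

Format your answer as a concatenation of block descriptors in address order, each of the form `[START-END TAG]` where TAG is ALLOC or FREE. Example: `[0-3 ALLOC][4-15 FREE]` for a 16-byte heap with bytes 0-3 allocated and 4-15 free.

Answer: [0-10 ALLOC][11-16 ALLOC][17-21 ALLOC][22-26 ALLOC][27-28 FREE]

Derivation:
Op 1: a = malloc(1) -> a = 0; heap: [0-0 ALLOC][1-28 FREE]
Op 2: a = realloc(a, 11) -> a = 0; heap: [0-10 ALLOC][11-28 FREE]
Op 3: b = malloc(6) -> b = 11; heap: [0-10 ALLOC][11-16 ALLOC][17-28 FREE]
Op 4: a = realloc(a, 13) -> NULL (a unchanged); heap: [0-10 ALLOC][11-16 ALLOC][17-28 FREE]
Op 5: a = realloc(a, 13) -> NULL (a unchanged); heap: [0-10 ALLOC][11-16 ALLOC][17-28 FREE]
Op 6: c = malloc(5) -> c = 17; heap: [0-10 ALLOC][11-16 ALLOC][17-21 ALLOC][22-28 FREE]
Op 7: d = malloc(5) -> d = 22; heap: [0-10 ALLOC][11-16 ALLOC][17-21 ALLOC][22-26 ALLOC][27-28 FREE]
Op 8: b = realloc(b, 7) -> NULL (b unchanged); heap: [0-10 ALLOC][11-16 ALLOC][17-21 ALLOC][22-26 ALLOC][27-28 FREE]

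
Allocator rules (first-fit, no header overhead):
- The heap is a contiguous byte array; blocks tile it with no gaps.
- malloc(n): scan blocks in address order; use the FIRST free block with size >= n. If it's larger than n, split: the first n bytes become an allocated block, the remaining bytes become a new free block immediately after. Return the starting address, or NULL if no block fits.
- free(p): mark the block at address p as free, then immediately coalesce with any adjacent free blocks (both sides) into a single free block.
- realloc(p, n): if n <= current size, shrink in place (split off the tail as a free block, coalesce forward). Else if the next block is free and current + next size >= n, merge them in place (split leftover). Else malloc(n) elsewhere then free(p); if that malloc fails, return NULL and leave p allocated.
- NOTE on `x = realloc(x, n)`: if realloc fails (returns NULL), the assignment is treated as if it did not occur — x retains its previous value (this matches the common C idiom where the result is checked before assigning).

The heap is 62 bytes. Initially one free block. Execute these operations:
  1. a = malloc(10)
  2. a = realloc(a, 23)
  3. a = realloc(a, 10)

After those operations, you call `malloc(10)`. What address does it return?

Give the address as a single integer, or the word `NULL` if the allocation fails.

Answer: 10

Derivation:
Op 1: a = malloc(10) -> a = 0; heap: [0-9 ALLOC][10-61 FREE]
Op 2: a = realloc(a, 23) -> a = 0; heap: [0-22 ALLOC][23-61 FREE]
Op 3: a = realloc(a, 10) -> a = 0; heap: [0-9 ALLOC][10-61 FREE]
malloc(10): first-fit scan over [0-9 ALLOC][10-61 FREE] -> 10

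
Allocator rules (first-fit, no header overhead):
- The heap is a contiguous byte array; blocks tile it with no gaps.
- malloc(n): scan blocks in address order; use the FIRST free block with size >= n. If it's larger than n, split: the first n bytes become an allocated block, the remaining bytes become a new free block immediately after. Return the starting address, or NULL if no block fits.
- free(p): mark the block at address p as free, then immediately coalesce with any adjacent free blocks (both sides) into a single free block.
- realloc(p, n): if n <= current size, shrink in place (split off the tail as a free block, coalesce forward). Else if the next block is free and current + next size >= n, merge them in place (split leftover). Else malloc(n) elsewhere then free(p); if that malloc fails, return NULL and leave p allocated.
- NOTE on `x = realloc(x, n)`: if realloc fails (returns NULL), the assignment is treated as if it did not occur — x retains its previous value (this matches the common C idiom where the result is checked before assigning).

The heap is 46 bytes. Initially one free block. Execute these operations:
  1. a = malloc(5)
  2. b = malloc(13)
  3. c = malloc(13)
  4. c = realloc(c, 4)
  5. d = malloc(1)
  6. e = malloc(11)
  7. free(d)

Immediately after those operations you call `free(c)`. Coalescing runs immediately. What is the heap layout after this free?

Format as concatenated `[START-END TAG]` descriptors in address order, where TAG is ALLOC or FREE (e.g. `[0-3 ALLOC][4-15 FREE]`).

Op 1: a = malloc(5) -> a = 0; heap: [0-4 ALLOC][5-45 FREE]
Op 2: b = malloc(13) -> b = 5; heap: [0-4 ALLOC][5-17 ALLOC][18-45 FREE]
Op 3: c = malloc(13) -> c = 18; heap: [0-4 ALLOC][5-17 ALLOC][18-30 ALLOC][31-45 FREE]
Op 4: c = realloc(c, 4) -> c = 18; heap: [0-4 ALLOC][5-17 ALLOC][18-21 ALLOC][22-45 FREE]
Op 5: d = malloc(1) -> d = 22; heap: [0-4 ALLOC][5-17 ALLOC][18-21 ALLOC][22-22 ALLOC][23-45 FREE]
Op 6: e = malloc(11) -> e = 23; heap: [0-4 ALLOC][5-17 ALLOC][18-21 ALLOC][22-22 ALLOC][23-33 ALLOC][34-45 FREE]
Op 7: free(d) -> (freed d); heap: [0-4 ALLOC][5-17 ALLOC][18-21 ALLOC][22-22 FREE][23-33 ALLOC][34-45 FREE]
free(c): c = 18 -> block [18-21 ALLOC]; mark free, coalesce with adjacent free neighbors -> [0-4 ALLOC][5-17 ALLOC][18-22 FREE][23-33 ALLOC][34-45 FREE]

Answer: [0-4 ALLOC][5-17 ALLOC][18-22 FREE][23-33 ALLOC][34-45 FREE]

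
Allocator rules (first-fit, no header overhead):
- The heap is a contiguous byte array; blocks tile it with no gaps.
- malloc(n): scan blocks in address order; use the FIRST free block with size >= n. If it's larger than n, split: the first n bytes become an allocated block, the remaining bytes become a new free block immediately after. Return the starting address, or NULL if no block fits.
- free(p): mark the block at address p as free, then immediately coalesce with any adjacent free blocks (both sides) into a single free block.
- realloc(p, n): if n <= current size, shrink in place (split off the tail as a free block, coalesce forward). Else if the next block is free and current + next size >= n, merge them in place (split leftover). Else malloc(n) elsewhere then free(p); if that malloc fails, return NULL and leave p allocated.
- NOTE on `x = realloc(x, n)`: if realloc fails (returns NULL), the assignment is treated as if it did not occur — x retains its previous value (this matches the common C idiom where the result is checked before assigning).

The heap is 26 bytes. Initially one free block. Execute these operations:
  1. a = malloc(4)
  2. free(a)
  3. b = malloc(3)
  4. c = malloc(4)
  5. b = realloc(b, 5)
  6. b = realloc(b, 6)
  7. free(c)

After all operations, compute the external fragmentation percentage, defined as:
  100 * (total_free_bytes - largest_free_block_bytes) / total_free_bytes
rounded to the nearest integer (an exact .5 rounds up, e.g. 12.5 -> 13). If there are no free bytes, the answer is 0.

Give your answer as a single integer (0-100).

Op 1: a = malloc(4) -> a = 0; heap: [0-3 ALLOC][4-25 FREE]
Op 2: free(a) -> (freed a); heap: [0-25 FREE]
Op 3: b = malloc(3) -> b = 0; heap: [0-2 ALLOC][3-25 FREE]
Op 4: c = malloc(4) -> c = 3; heap: [0-2 ALLOC][3-6 ALLOC][7-25 FREE]
Op 5: b = realloc(b, 5) -> b = 7; heap: [0-2 FREE][3-6 ALLOC][7-11 ALLOC][12-25 FREE]
Op 6: b = realloc(b, 6) -> b = 7; heap: [0-2 FREE][3-6 ALLOC][7-12 ALLOC][13-25 FREE]
Op 7: free(c) -> (freed c); heap: [0-6 FREE][7-12 ALLOC][13-25 FREE]
Free blocks: [7 13] total_free=20 largest=13 -> 100*(20-13)/20 = 700/20 = 35

Answer: 35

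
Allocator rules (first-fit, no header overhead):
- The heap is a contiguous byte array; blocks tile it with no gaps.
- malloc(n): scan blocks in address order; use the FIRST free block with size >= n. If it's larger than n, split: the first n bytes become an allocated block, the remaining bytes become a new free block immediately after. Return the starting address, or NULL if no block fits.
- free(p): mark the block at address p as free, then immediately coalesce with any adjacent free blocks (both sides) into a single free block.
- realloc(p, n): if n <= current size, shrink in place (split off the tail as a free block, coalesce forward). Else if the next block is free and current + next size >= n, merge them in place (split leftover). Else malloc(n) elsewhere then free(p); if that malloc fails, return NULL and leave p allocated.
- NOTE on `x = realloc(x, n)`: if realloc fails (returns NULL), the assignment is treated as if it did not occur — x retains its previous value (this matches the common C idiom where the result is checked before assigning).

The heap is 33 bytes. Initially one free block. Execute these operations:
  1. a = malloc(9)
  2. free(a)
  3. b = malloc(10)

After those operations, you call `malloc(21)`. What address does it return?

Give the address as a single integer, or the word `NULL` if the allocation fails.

Op 1: a = malloc(9) -> a = 0; heap: [0-8 ALLOC][9-32 FREE]
Op 2: free(a) -> (freed a); heap: [0-32 FREE]
Op 3: b = malloc(10) -> b = 0; heap: [0-9 ALLOC][10-32 FREE]
malloc(21): first-fit scan over [0-9 ALLOC][10-32 FREE] -> 10

Answer: 10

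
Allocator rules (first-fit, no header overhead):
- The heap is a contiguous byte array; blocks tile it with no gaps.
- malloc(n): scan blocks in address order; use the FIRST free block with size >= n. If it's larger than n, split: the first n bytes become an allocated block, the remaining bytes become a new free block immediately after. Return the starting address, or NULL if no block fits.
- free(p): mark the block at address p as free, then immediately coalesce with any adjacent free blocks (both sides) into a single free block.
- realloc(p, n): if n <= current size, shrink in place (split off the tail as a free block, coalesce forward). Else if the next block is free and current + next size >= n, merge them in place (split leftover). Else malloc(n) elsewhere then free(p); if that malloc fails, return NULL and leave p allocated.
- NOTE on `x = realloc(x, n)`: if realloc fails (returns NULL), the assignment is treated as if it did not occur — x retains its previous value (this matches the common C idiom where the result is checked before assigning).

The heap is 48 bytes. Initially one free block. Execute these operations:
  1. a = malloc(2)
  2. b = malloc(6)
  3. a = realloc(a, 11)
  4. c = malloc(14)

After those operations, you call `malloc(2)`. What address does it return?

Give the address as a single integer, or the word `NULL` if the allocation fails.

Op 1: a = malloc(2) -> a = 0; heap: [0-1 ALLOC][2-47 FREE]
Op 2: b = malloc(6) -> b = 2; heap: [0-1 ALLOC][2-7 ALLOC][8-47 FREE]
Op 3: a = realloc(a, 11) -> a = 8; heap: [0-1 FREE][2-7 ALLOC][8-18 ALLOC][19-47 FREE]
Op 4: c = malloc(14) -> c = 19; heap: [0-1 FREE][2-7 ALLOC][8-18 ALLOC][19-32 ALLOC][33-47 FREE]
malloc(2): first-fit scan over [0-1 FREE][2-7 ALLOC][8-18 ALLOC][19-32 ALLOC][33-47 FREE] -> 0

Answer: 0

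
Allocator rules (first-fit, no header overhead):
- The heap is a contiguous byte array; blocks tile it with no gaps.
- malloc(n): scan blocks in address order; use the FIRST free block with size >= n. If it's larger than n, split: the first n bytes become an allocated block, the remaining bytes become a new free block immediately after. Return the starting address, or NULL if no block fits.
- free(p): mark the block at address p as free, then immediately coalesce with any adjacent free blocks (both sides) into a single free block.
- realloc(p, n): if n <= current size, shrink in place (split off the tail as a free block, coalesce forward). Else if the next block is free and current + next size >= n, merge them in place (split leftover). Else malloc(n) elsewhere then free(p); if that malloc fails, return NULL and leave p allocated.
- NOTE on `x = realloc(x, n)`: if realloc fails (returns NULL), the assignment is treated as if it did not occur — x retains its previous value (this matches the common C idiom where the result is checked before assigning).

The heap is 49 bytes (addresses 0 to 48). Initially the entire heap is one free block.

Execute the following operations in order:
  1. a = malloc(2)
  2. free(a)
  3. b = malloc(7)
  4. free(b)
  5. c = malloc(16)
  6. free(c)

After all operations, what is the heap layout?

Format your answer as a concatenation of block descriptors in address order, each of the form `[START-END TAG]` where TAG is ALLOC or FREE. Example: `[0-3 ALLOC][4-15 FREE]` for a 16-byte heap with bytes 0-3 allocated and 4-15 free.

Op 1: a = malloc(2) -> a = 0; heap: [0-1 ALLOC][2-48 FREE]
Op 2: free(a) -> (freed a); heap: [0-48 FREE]
Op 3: b = malloc(7) -> b = 0; heap: [0-6 ALLOC][7-48 FREE]
Op 4: free(b) -> (freed b); heap: [0-48 FREE]
Op 5: c = malloc(16) -> c = 0; heap: [0-15 ALLOC][16-48 FREE]
Op 6: free(c) -> (freed c); heap: [0-48 FREE]

Answer: [0-48 FREE]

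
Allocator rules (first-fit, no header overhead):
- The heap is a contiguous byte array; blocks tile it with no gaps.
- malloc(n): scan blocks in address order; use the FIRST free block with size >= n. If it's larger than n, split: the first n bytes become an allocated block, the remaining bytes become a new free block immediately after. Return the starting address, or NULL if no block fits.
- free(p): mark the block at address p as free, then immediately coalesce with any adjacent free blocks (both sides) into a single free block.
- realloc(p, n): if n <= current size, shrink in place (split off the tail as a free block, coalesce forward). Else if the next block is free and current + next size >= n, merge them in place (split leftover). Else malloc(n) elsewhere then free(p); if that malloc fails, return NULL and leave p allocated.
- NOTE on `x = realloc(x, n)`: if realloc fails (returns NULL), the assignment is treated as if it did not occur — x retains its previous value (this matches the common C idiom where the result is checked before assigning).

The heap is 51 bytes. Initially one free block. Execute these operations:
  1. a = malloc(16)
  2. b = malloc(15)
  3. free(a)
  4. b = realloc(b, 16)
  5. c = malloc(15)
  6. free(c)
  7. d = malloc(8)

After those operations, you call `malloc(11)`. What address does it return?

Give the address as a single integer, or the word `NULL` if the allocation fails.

Op 1: a = malloc(16) -> a = 0; heap: [0-15 ALLOC][16-50 FREE]
Op 2: b = malloc(15) -> b = 16; heap: [0-15 ALLOC][16-30 ALLOC][31-50 FREE]
Op 3: free(a) -> (freed a); heap: [0-15 FREE][16-30 ALLOC][31-50 FREE]
Op 4: b = realloc(b, 16) -> b = 16; heap: [0-15 FREE][16-31 ALLOC][32-50 FREE]
Op 5: c = malloc(15) -> c = 0; heap: [0-14 ALLOC][15-15 FREE][16-31 ALLOC][32-50 FREE]
Op 6: free(c) -> (freed c); heap: [0-15 FREE][16-31 ALLOC][32-50 FREE]
Op 7: d = malloc(8) -> d = 0; heap: [0-7 ALLOC][8-15 FREE][16-31 ALLOC][32-50 FREE]
malloc(11): first-fit scan over [0-7 ALLOC][8-15 FREE][16-31 ALLOC][32-50 FREE] -> 32

Answer: 32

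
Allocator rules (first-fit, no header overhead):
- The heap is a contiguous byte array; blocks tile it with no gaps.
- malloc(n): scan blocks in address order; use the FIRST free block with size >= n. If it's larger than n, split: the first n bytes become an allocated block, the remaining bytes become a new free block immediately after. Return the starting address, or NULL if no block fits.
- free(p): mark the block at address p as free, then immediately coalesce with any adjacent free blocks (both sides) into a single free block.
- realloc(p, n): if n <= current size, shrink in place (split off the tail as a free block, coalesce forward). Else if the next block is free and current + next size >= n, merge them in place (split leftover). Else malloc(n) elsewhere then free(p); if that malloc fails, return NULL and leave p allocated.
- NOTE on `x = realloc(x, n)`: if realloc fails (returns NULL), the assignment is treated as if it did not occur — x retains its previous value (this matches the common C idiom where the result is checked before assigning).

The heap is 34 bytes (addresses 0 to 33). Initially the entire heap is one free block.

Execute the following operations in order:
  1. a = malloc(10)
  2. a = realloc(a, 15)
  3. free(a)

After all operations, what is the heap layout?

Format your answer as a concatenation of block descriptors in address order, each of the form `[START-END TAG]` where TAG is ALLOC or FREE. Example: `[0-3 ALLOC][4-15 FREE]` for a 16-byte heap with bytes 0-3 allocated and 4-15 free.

Op 1: a = malloc(10) -> a = 0; heap: [0-9 ALLOC][10-33 FREE]
Op 2: a = realloc(a, 15) -> a = 0; heap: [0-14 ALLOC][15-33 FREE]
Op 3: free(a) -> (freed a); heap: [0-33 FREE]

Answer: [0-33 FREE]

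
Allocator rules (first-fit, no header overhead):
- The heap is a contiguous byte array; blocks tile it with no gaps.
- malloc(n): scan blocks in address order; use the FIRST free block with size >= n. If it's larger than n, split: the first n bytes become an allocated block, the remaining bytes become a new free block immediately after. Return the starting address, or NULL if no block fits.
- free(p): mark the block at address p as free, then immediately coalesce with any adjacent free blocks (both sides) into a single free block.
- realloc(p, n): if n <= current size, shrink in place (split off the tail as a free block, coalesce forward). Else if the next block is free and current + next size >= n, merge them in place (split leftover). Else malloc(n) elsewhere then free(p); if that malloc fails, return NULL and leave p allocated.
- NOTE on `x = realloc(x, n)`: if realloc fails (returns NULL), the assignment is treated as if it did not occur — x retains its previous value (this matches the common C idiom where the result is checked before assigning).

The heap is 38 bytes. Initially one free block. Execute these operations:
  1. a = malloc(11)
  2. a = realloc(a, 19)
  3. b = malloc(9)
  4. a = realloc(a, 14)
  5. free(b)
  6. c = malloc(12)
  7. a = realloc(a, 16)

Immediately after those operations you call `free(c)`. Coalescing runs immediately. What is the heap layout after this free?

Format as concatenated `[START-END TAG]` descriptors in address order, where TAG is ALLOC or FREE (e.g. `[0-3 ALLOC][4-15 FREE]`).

Answer: [0-13 ALLOC][14-37 FREE]

Derivation:
Op 1: a = malloc(11) -> a = 0; heap: [0-10 ALLOC][11-37 FREE]
Op 2: a = realloc(a, 19) -> a = 0; heap: [0-18 ALLOC][19-37 FREE]
Op 3: b = malloc(9) -> b = 19; heap: [0-18 ALLOC][19-27 ALLOC][28-37 FREE]
Op 4: a = realloc(a, 14) -> a = 0; heap: [0-13 ALLOC][14-18 FREE][19-27 ALLOC][28-37 FREE]
Op 5: free(b) -> (freed b); heap: [0-13 ALLOC][14-37 FREE]
Op 6: c = malloc(12) -> c = 14; heap: [0-13 ALLOC][14-25 ALLOC][26-37 FREE]
Op 7: a = realloc(a, 16) -> NULL (a unchanged); heap: [0-13 ALLOC][14-25 ALLOC][26-37 FREE]
free(c): c = 14 -> block [14-25 ALLOC]; mark free, coalesce with adjacent free neighbors -> [0-13 ALLOC][14-37 FREE]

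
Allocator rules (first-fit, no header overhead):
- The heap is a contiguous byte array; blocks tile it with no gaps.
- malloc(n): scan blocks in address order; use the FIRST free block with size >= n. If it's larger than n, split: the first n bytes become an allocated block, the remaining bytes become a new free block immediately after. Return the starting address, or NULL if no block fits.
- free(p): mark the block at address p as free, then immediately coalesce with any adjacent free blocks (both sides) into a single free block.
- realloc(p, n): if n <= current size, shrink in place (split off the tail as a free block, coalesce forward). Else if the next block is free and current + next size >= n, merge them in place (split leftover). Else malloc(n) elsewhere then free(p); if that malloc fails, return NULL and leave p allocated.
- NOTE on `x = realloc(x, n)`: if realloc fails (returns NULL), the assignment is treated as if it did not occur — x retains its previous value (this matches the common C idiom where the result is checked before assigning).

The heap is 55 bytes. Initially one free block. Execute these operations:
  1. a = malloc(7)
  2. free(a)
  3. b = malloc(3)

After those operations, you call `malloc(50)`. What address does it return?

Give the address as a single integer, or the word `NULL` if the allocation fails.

Answer: 3

Derivation:
Op 1: a = malloc(7) -> a = 0; heap: [0-6 ALLOC][7-54 FREE]
Op 2: free(a) -> (freed a); heap: [0-54 FREE]
Op 3: b = malloc(3) -> b = 0; heap: [0-2 ALLOC][3-54 FREE]
malloc(50): first-fit scan over [0-2 ALLOC][3-54 FREE] -> 3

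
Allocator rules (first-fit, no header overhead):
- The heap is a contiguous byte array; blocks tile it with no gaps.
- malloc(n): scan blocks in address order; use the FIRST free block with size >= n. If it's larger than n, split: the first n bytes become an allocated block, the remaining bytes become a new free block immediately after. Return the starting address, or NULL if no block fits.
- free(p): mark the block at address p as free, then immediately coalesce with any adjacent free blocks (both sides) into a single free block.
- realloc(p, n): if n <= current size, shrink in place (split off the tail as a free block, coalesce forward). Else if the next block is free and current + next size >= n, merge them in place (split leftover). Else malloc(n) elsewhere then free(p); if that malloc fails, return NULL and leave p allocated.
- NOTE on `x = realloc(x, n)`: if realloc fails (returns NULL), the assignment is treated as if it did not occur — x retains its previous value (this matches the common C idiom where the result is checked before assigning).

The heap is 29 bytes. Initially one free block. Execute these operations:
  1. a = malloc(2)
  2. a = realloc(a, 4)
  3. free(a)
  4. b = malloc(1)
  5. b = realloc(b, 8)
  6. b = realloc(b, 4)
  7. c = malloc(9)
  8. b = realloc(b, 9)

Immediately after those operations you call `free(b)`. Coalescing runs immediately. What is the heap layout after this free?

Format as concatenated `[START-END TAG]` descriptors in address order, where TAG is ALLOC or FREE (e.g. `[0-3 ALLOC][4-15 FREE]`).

Op 1: a = malloc(2) -> a = 0; heap: [0-1 ALLOC][2-28 FREE]
Op 2: a = realloc(a, 4) -> a = 0; heap: [0-3 ALLOC][4-28 FREE]
Op 3: free(a) -> (freed a); heap: [0-28 FREE]
Op 4: b = malloc(1) -> b = 0; heap: [0-0 ALLOC][1-28 FREE]
Op 5: b = realloc(b, 8) -> b = 0; heap: [0-7 ALLOC][8-28 FREE]
Op 6: b = realloc(b, 4) -> b = 0; heap: [0-3 ALLOC][4-28 FREE]
Op 7: c = malloc(9) -> c = 4; heap: [0-3 ALLOC][4-12 ALLOC][13-28 FREE]
Op 8: b = realloc(b, 9) -> b = 13; heap: [0-3 FREE][4-12 ALLOC][13-21 ALLOC][22-28 FREE]
free(b): b = 13 -> block [13-21 ALLOC]; mark free, coalesce with adjacent free neighbors -> [0-3 FREE][4-12 ALLOC][13-28 FREE]

Answer: [0-3 FREE][4-12 ALLOC][13-28 FREE]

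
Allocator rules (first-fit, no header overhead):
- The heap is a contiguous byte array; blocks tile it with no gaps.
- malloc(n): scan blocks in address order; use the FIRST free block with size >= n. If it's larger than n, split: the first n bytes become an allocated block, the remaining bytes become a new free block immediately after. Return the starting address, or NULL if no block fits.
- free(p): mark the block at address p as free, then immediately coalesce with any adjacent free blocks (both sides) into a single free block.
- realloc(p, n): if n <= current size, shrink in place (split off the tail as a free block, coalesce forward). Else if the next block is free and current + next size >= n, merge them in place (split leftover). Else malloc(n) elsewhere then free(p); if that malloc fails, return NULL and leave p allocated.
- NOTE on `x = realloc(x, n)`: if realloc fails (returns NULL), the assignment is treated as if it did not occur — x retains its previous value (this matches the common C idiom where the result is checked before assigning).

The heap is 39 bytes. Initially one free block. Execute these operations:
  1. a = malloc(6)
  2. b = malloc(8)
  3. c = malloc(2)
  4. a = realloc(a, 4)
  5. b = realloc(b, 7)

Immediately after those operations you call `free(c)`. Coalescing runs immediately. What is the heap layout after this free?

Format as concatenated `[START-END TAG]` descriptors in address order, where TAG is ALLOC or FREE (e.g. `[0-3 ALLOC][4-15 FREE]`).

Op 1: a = malloc(6) -> a = 0; heap: [0-5 ALLOC][6-38 FREE]
Op 2: b = malloc(8) -> b = 6; heap: [0-5 ALLOC][6-13 ALLOC][14-38 FREE]
Op 3: c = malloc(2) -> c = 14; heap: [0-5 ALLOC][6-13 ALLOC][14-15 ALLOC][16-38 FREE]
Op 4: a = realloc(a, 4) -> a = 0; heap: [0-3 ALLOC][4-5 FREE][6-13 ALLOC][14-15 ALLOC][16-38 FREE]
Op 5: b = realloc(b, 7) -> b = 6; heap: [0-3 ALLOC][4-5 FREE][6-12 ALLOC][13-13 FREE][14-15 ALLOC][16-38 FREE]
free(c): c = 14 -> block [14-15 ALLOC]; mark free, coalesce with adjacent free neighbors -> [0-3 ALLOC][4-5 FREE][6-12 ALLOC][13-38 FREE]

Answer: [0-3 ALLOC][4-5 FREE][6-12 ALLOC][13-38 FREE]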